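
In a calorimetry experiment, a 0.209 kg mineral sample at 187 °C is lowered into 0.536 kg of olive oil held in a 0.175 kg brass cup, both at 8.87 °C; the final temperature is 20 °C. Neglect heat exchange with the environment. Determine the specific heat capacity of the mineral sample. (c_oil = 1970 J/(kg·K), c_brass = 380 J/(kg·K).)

Setting the total heat transfer to zero:
0.209×c×(20 − 187) + 0.536×1970×(20 − 8.87) + 0.175×380×(20 − 8.87) = 0
-34.9 c = -12493
c = -12493/-34.9 ≈ 357.9 J/(kg·K)

c ≈ 358 J/(kg·K)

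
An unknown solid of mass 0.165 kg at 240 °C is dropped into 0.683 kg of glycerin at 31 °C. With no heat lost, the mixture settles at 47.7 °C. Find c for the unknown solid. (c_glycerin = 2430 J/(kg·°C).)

m_s c (T_s − T_f) = m_glycerin c_glycerin (T_f − T_0):
0.165×c×(240 − 47.7) = 0.683×2430×(47.7 − 31)
31.73 c = 27717  ⇒  c ≈ 873.5 J/(kg·°C)

c ≈ 874 J/(kg·°C)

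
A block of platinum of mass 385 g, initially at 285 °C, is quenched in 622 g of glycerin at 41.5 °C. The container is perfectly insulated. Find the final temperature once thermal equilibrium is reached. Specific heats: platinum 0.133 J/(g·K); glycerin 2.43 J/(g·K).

T_f ≈ 49.5 °C

T_f is the heat-capacity-weighted average of the initial temperatures:
T_f = (51.21·285 + 1511.5·41.5) / (51.21 + 1511.5)
    = 77319 / 1562.7 ≈ 49.48 °C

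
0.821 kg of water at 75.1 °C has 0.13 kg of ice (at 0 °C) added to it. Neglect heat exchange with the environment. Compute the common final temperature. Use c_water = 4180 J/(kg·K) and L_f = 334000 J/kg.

Let T be the final temperature. ΣQ_i = 0:
fusion: m_ice L_f = 0.13×334000 = 43420
  meltwater 0→T: 0.13×4180×T = 543.4 T
  water: 3431.8(T − 75.1)
3975.2 T = 257727 − 43420 = 214307
T ≈ 53.91 °C. Since T > 0 °C, the all-ice-melts assumption holds.

T_f ≈ 53.9 °C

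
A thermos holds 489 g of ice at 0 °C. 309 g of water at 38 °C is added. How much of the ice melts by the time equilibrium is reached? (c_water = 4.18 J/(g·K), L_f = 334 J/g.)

m_melted ≈ 147 g

Cooling the water to 0 °C releases 309×4.18×38 = 49082 J.
Fully melting the ice requires m_ice L_f = 489×334 = 163326 J.
That's not enough to melt it all — equilibrium is at 0 °C with ice remaining.
m_melted×334 = 49082  ⇒  m_melted ≈ 147 g.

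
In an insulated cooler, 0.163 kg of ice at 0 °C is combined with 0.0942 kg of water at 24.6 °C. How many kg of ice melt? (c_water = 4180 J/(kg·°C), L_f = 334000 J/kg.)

m_melted ≈ 0.029 kg

Cooling the water to 0 °C releases 0.0942·4180·24.6 = 9686.4 J.
Melting all 0.163 kg of ice would need 0.163·334000 = 54442 J.
Since 9686.4 < 54442 J, not all the ice melts; equilibrium is at 0 °C.
Mass melted = 9686.4/334000 ≈ 0.029 kg.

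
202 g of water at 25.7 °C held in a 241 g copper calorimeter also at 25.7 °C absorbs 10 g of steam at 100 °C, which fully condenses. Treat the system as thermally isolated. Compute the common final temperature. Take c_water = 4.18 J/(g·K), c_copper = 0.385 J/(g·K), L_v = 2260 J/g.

Setting the total heat transfer to zero:
latent heat released on condensation: 10×2260 = 22600; condensed water 100 °C→T: 41.8(T − 100); original water: 844.36(T − 25.7); copper cup: 241×0.385×(T − 25.7) = 92.78(T − 25.7)
978.94 T = 22600 + 4180 + 24085 = 50865
T ≈ 51.96 °C — below 100 °C, confirming all the steam condensed.

T_f ≈ 52.0 °C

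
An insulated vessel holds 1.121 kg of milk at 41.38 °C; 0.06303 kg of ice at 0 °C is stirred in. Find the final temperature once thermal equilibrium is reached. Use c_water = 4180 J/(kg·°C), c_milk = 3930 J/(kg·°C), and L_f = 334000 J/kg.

T_f ≈ 34.5 °C

Net heat exchanged in the isolated system is zero:
latent heat to melt: 0.06303×334000 = 21052
  warm the meltwater: 263.47 T
  milk cools: 1.121×3930×(T − 41.38) = 4405.5(T − 41.38)
4669 T = 182301 − 21052 = 161249
T ≈ 34.54 °C (positive, so assuming full melt was valid).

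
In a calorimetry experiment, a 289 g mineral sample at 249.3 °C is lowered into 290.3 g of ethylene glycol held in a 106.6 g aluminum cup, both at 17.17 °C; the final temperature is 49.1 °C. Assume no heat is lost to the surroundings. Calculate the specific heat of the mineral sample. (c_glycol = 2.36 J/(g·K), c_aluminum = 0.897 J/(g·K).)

c ≈ 0.431 J/(g·K)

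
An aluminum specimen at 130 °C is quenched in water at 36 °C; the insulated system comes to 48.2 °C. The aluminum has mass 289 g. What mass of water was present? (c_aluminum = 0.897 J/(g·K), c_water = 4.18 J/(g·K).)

m ≈ 416 g

Let T be the final temperature. ΣQ_i = 0:
289×0.897×(48.2 − 130) + m×4.18×(48.2 − 36) = 0
51 m = 21205
m = 21205/51 ≈ 415.8 g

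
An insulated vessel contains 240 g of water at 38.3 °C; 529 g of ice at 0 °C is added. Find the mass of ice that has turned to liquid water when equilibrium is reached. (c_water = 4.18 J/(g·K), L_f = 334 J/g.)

m_melted ≈ 115 g

Water can give up m c ΔT = 240×4.18×38.3 = 38423 J before reaching 0 °C.
To melt every bit of ice: 529×334 = 176686 J.
38423 J < 176686 J, so only part of the ice melts and the system sits at 0 °C.
m_melt = 38423 / L_f = 115 g.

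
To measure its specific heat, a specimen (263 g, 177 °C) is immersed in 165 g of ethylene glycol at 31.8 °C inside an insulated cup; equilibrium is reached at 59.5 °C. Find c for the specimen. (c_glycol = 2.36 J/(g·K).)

c ≈ 0.349 J/(g·K)

Taking heat into each body as positive, Σ m c ΔT = 0:
263×c×(59.5 − 177) + 165×2.36×(59.5 − 31.8) = 0
-30902 c = -10786
c = -10786/-30902 ≈ 0.349 J/(g·K)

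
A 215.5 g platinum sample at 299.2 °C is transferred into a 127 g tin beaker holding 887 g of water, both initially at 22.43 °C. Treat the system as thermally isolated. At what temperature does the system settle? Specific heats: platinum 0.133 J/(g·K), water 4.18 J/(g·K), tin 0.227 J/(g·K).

T_f ≈ 24.5 °C

Conservation of energy gives ΣQ = 0:
215.5×0.133×(T − 299.2) + 887×4.18×(T − 22.43) + 127×0.227×(T − 22.43) = 0
(28.66 + 3707.7 + 28.83) T = 28.66×299.2 + 3707.7×22.43 + 28.83×22.43
T = 92385/3765.2 ≈ 24.54 °C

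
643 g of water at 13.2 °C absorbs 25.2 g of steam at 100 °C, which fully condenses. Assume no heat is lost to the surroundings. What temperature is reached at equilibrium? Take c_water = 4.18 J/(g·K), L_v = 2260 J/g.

T_f ≈ 36.9 °C

Energy conservation, ΣQ = 0:
latent heat released on condensation: 25.2·2260 = 56952
  condensate cools 100→T: 25.2·4.18·(T − 100) = 105.34(T − 100)
  water warms: 643·4.18·(T − 13.2) = 2687.7(T − 13.2)
2793.1 T = 56952 + 10534 + 35478 = 102964
T ≈ 36.86 °C (< 100 °C, so full condensation is consistent).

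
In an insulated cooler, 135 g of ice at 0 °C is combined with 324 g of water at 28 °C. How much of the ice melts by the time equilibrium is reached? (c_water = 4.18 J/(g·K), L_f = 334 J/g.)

Cooling the water to 0 °C releases 324·4.18·28 = 37921 J.
Fully melting the ice requires m_ice L_f = 135·334 = 45090 J.
That's not enough to melt it all — equilibrium is at 0 °C with ice remaining.
m_melt = 37921 / L_f = 113.5 g.

m_melted ≈ 114 g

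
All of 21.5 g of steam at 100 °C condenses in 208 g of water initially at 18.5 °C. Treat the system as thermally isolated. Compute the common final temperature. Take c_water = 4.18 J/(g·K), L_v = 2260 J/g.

Energy balance with sensible and latent terms:
steam→water at 100 °C releases m L_v = 21.5·2260 = 48590; condensed water 100 °C→T: 89.87(T − 100); original water: 869.44(T − 18.5)
959.31 T = 48590 + 8987 + 16085 = 73662
T ≈ 76.79 °C, under the boiling point, so the assumption holds.

T_f ≈ 76.8 °C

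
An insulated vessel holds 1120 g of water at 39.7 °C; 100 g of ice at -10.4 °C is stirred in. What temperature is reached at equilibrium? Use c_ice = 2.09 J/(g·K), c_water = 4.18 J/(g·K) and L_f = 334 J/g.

T_f ≈ 29.5 °C

Conservation of energy gives ΣQ = 0:
ice -10.4→0 °C: 100×2.09×10.4 = 2173.6; fusion: m_ice L_f = 100×334 = 33400; warm the meltwater: 418 T; water: 4681.6(T − 39.7)
5099.6 T = 185860 − 35574 = 150286
T ≈ 29.47 °C. Since T > 0 °C, the all-ice-melts assumption holds.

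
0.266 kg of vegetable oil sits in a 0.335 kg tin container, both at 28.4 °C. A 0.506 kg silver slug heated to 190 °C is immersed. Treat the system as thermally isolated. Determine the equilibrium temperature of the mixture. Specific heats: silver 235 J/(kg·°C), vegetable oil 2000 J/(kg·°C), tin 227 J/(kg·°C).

T_f ≈ 54.8 °C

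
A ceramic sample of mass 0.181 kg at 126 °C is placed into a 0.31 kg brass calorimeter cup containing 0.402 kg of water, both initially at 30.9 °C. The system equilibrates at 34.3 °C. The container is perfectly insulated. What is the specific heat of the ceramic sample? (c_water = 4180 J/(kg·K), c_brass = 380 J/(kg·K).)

c ≈ 368 J/(kg·K)

Let T be the final temperature. ΣQ_i = 0:
0.181×c×(34.3 − 126) + 0.402×4180×(34.3 − 30.9) + 0.31×380×(34.3 − 30.9) = 0
-16.6 c = -6113.7
c = -6113.7/-16.6 ≈ 368.3 J/(kg·K)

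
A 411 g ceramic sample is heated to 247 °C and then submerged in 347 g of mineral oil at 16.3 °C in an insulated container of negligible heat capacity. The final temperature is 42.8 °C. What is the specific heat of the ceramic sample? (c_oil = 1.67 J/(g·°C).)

m_s c (T_s − T_f) = m_oil c_oil (T_f − T_0):
411×c×(247 − 42.8) = 347×1.67×(42.8 − 16.3)
83926 c = 15356  ⇒  c ≈ 0.183 J/(g·°C)

c ≈ 0.183 J/(g·°C)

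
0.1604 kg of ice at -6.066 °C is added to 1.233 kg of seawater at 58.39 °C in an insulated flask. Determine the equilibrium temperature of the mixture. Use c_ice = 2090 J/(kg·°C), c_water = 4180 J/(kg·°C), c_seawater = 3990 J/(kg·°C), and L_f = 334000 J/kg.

Taking heat into each body as positive, Σ m c ΔT = 0:
ice -6.066→0 °C: 0.1604·2090·6.066 = 2033.5; melt ice: 0.1604·334000 = 53574; warm the meltwater: 670.47 T; seawater: 4919.7(T − 58.39)
5590.1 T = 287260 − 55607 = 231652
T ≈ 41.44 °C (positive, so assuming full melt was valid).

T_f ≈ 41.4 °C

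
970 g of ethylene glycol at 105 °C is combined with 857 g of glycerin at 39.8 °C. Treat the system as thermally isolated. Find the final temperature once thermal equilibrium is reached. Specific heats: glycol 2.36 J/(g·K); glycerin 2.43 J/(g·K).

T_f ≈ 73.9 °C

|Q_glycol| = |Q_glycerin|:
970*2.36*(105 − T) = 857*2.43*(T − 39.8)
2289.2(105 − T) = 2082.5(T − 39.8)
4371.7 T = 323250  ⇒  T ≈ 73.94 °C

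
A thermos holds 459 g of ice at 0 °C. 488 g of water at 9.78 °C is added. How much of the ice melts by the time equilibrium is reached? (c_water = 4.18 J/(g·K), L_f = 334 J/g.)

m_melted ≈ 59.7 g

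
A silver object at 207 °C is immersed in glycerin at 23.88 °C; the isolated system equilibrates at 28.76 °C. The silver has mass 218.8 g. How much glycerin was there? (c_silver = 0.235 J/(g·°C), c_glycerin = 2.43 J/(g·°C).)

|Q_silver| = |Q_glycerin|:
218.8·0.235·(207 − 28.76) = m·2.43·(28.76 − 23.88)
11.86 m = 9164.7  ⇒  m ≈ 772.8 g

m ≈ 773 g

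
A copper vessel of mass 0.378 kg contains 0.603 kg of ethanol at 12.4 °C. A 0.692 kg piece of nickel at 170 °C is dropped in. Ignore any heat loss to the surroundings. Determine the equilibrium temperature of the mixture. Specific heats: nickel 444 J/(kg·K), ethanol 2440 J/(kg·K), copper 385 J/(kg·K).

T_f ≈ 37.6 °C

With ΣQ=0 the equilibrium temperature is the m·c-weighted mean:
T_f = (307.25×170 + 1471.3×12.4 + 145.53×12.4) / (307.25 + 1471.3 + 145.53)
    = 72281 / 1924.1 ≈ 37.57 °C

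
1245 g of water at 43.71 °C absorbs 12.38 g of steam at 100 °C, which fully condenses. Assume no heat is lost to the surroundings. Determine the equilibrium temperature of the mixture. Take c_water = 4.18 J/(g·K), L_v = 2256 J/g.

T_f ≈ 49.6 °C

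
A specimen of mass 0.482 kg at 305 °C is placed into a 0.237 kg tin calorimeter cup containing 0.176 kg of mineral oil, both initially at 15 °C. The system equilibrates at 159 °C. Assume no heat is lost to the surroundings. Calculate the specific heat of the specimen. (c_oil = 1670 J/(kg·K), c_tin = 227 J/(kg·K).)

Setting the total heat transfer to zero:
0.482·c·(159 − 305) + 0.176·1670·(159 − 15) + 0.237·227·(159 − 15) = 0
-70.37 c = -50072
c = -50072/-70.37 ≈ 711.5 J/(kg·K)

c ≈ 712 J/(kg·K)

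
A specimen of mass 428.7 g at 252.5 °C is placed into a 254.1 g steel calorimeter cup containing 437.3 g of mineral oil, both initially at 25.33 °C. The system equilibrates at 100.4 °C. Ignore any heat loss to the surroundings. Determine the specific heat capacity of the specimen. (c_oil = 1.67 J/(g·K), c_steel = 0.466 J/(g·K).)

Let T be the final temperature. ΣQ_i = 0:
428.7×c×(100.4 − 252.5) + 437.3×1.67×(100.4 − 25.33) + 254.1×0.466×(100.4 − 25.33) = 0
-65205 c = -63712
c = -63712/-65205 ≈ 0.9771 J/(g·K)

c ≈ 0.977 J/(g·K)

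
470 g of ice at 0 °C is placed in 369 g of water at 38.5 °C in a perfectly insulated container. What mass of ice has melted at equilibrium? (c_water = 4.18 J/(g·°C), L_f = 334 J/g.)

m_melted ≈ 178 g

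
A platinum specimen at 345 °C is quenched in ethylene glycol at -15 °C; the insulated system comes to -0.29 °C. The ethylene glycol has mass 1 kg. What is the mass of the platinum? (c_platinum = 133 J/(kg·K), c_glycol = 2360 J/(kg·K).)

m ≈ 0.756 kg

Setting the total heat transfer to zero:
m×133×(-0.29 − 345) + 1×2360×(-0.29 − (-15)) = 0
-45924 m = -34716
m = -34716/-45924 ≈ 0.7559 kg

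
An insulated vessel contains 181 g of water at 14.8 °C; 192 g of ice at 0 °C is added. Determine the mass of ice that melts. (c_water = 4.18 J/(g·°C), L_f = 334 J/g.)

m_melted ≈ 33.5 g

Water can give up m c ΔT = 181·4.18·14.8 = 11197 J before reaching 0 °C.
Melting all 192 g of ice would need 192·334 = 64128 J.
11197 J < 64128 J, so only part of the ice melts and the system sits at 0 °C.
Mass melted = 11197/334 ≈ 33.53 g.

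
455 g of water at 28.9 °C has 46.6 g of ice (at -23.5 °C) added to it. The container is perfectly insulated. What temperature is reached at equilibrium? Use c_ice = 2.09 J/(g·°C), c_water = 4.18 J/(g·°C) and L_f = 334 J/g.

T_f ≈ 17.7 °C

Let T be the final temperature. ΣQ_i = 0:
ice -23.5→0 °C: 46.6·2.09·23.5 = 2288.8
  fusion: m_ice L_f = 46.6·334 = 15564
  warm the meltwater: 194.79 T
  water: 1901.9(T − 28.9)
2096.7 T = 54965 − 17853 = 37112
T ≈ 17.70 °C — above 0 °C, consistent with complete melting.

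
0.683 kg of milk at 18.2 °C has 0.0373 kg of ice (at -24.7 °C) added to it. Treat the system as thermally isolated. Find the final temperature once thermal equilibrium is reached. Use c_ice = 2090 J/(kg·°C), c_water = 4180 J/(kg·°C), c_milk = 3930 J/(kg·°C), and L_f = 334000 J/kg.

Taking heat into each body as positive, Σ m c ΔT = 0:
warm ice to 0 °C: 0.0373×2090×(0 − (-24.7)) = 1925.5
  melt ice: 0.0373×334000 = 12458
  warm the meltwater: 155.91 T
  milk cools: 0.683×3930×(T − 18.2) = 2684.2(T − 18.2)
2840.1 T = 48852 − 14384 = 34469
T ≈ 12.14 °C (positive, so assuming full melt was valid).

T_f ≈ 12.1 °C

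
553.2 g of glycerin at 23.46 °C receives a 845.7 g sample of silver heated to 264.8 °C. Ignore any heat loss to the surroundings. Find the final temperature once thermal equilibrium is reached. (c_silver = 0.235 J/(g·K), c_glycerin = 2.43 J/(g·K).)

T_f = Σ m_i c_i T_i / Σ m_i c_i:
T_f = (198.74×264.8 + 1344.3×23.46) / (198.74 + 1344.3)
    = 84163 / 1543 ≈ 54.54 °C

T_f ≈ 54.5 °C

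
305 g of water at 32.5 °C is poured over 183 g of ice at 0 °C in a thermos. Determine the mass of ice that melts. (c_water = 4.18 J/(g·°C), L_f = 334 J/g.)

m_melted ≈ 124 g

Cooling the water to 0 °C releases 305·4.18·32.5 = 41434 J.
Melting all 183 g of ice would need 183·334 = 61122 J.
Since 41434 < 61122 J, not all the ice melts; equilibrium is at 0 °C.
m_melted·334 = 41434  ⇒  m_melted ≈ 124.1 g.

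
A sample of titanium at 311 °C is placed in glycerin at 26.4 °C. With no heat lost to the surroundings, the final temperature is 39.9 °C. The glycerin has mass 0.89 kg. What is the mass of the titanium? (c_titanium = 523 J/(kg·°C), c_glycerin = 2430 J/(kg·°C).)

Energy conservation, ΣQ = 0:
m·523·(39.9 − 311) + 0.89·2430·(39.9 − 26.4) = 0
-141785 m = -29196
m = -29196/-141785 ≈ 0.2059 kg

m ≈ 0.206 kg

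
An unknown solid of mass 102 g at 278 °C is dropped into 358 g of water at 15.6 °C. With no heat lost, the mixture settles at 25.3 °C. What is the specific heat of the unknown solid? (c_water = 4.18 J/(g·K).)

c ≈ 0.563 J/(g·K)

Heat lost by the unknown solid = heat gained by the water:
102·c·(278 − 25.3) = 358·4.18·(25.3 − 15.6)
25775 c = 14515  ⇒  c ≈ 0.5632 J/(g·K)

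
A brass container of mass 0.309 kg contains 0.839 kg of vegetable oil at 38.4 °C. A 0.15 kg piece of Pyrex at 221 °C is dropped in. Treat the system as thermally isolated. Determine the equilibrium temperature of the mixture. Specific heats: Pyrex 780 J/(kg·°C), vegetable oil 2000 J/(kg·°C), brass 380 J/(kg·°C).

T_f = Σ m_i c_i T_i / Σ m_i c_i:
T_f = (117×221 + 1678×38.4 + 117.42×38.4) / (117 + 1678 + 117.42)
    = 94801 / 1912.4 ≈ 49.57 °C

T_f ≈ 49.6 °C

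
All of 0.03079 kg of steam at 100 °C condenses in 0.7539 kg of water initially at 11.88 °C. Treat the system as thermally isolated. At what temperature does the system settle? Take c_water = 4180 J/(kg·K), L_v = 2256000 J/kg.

T_f ≈ 36.5 °C

Conservation of energy gives ΣQ = 0:
latent heat released on condensation: 0.03079·2256000 = 69462
  condensate cools 100→T: 0.03079·4180·(T − 100) = 128.7(T − 100)
  original water: 3151.3(T − 11.88)
3280 T = 69462 + 12870 + 37437 = 119770
T ≈ 36.52 °C (< 100 °C, so full condensation is consistent).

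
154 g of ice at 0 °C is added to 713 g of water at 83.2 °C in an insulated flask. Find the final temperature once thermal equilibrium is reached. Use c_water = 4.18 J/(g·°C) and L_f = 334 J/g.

T_f ≈ 54.2 °C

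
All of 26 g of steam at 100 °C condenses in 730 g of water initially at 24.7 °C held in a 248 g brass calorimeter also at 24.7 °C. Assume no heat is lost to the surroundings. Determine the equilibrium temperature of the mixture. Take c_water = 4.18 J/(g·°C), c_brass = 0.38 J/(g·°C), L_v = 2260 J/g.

Energy balance with sensible and latent terms:
latent heat released on condensation: 26·2260 = 58760; condensate cools 100→T: 26·4.18·(T − 100) = 108.68(T − 100); original water: 3051.4(T − 24.7); cup: 94.24(T − 24.7)
3254.3 T = 58760 + 10868 + 77697 = 147325
T ≈ 45.27 °C — below 100 °C, confirming all the steam condensed.

T_f ≈ 45.3 °C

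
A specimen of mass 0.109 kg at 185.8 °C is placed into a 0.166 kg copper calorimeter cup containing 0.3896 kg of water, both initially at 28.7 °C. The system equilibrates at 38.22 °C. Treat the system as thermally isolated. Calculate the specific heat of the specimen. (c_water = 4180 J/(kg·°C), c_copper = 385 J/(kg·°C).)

Net heat exchanged in the isolated system is zero:
0.109·c·(38.22 − 185.8) + 0.3896·4180·(38.22 − 28.7) + 0.166·385·(38.22 − 28.7) = 0
-16.09 c = -16112
c = -16112/-16.09 ≈ 1002 J/(kg·°C)

c ≈ 1000 J/(kg·°C)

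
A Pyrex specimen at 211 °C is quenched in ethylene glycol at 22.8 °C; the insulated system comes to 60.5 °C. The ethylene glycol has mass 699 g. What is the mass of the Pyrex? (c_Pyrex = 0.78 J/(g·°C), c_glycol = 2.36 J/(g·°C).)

Heat lost by the Pyrex = heat gained by the glycol:
m×0.78×(211 − 60.5) = 699×2.36×(60.5 − 22.8)
117.39 m = 62191  ⇒  m ≈ 529.8 g

m ≈ 530 g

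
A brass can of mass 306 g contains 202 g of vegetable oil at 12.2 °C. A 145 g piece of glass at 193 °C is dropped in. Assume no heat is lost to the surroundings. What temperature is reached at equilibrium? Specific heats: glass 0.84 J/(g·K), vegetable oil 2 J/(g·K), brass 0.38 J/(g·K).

Conservation of energy gives ΣQ = 0:
145×0.84×(T − 193) + 202×2×(T − 12.2) + 306×0.38×(T − 12.2) = 0
(121.8 + 404 + 116.28) T = 121.8×193 + 404×12.2 + 116.28×12.2
T ≈ 46.50 °C

T_f ≈ 46.5 °C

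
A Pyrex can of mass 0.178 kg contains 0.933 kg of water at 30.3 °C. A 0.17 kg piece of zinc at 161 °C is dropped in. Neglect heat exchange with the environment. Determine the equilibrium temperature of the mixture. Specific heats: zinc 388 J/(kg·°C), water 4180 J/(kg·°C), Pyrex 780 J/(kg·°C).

T_f = Σ m_i c_i T_i / Σ m_i c_i:
T_f = (65.96*161 + 3899.9*30.3 + 138.84*30.3) / (65.96 + 3899.9 + 138.84)
    = 132995 / 4104.7 ≈ 32.40 °C

T_f ≈ 32.4 °C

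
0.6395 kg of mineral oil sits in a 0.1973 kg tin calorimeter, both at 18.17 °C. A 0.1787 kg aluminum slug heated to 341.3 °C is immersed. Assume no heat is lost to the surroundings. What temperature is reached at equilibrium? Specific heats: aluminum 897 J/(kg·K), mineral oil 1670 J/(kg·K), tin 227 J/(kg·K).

T_f ≈ 58.9 °C

Conservation of energy gives ΣQ = 0:
0.1787*897*(T − 341.3) + 0.6395*1670*(T − 18.17) + 0.1973*227*(T − 18.17) = 0
160.29(T − 341.3) + 1068(T − 18.17) + 44.79(T − 18.17) = 0
(160.29 + 1068 + 44.79) T = 160.29*341.3 + 1068*18.17 + 44.79*18.17
T = 74927 / 1273 = 58.9 °C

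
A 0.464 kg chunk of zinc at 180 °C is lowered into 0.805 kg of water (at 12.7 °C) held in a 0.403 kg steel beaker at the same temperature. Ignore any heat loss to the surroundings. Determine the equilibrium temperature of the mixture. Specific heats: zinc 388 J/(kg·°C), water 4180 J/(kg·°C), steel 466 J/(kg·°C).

Heat gained plus heat lost sum to zero:
0.464×388×(T − 180) + 0.805×4180×(T − 12.7) + 0.403×466×(T − 12.7) = 0
180.03(T − 180) + 3364.9(T − 12.7) + 187.8(T − 12.7) = 0
3732.7 T = 77525
T ≈ 20.77 °C

T_f ≈ 20.8 °C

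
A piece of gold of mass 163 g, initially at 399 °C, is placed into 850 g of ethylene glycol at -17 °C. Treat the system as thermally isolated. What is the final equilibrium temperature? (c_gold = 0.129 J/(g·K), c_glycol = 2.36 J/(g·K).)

Set heat shed by the hot body equal to heat absorbed by the cold body:
163×0.129×(399 − T) = 850×2.36×(T − (-17))
21.03(399 − T) = 2006(T − (-17))
2027 T = -25712  ⇒  T ≈ -12.68 °C

T_f ≈ -12.7 °C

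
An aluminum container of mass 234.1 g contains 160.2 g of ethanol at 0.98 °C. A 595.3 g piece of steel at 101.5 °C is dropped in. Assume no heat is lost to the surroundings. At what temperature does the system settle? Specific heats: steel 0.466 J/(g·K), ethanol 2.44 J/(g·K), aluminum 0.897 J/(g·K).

Let T be the final temperature. ΣQ_i = 0:
595.3*0.466*(T − 101.5) + 160.2*2.44*(T − 0.98) + 234.1*0.897*(T − 0.98) = 0
277.41(T − 101.5) + 390.89(T − 0.98) + 209.99(T − 0.98) = 0
878.29 T = 28746
T ≈ 32.73 °C

T_f ≈ 32.7 °C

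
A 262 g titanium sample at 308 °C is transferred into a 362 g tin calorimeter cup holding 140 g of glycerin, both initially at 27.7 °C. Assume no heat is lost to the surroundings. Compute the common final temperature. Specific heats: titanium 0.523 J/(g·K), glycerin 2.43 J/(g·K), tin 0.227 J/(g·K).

T_f ≈ 96.4 °C

T_f = Σ m_i c_i T_i / Σ m_i c_i:
T_f = (137.03*308 + 340.2*27.7 + 82.17*27.7) / (137.03 + 340.2 + 82.17)
    = 53904 / 559.4 ≈ 96.36 °C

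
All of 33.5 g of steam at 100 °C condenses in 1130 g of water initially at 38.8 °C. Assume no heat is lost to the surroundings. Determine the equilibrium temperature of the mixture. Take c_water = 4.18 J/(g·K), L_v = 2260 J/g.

T_f ≈ 56.1 °C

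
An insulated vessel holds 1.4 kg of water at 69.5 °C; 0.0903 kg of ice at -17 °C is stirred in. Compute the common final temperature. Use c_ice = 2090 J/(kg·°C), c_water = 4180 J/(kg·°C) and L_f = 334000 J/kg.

Sum of m c ΔT and latent-heat terms is zero:
warm ice to 0 °C: 0.0903·2090·(0 − (-17)) = 3208.4; latent heat to melt: 0.0903·334000 = 30160; meltwater 0→T: 0.0903·4180·T = 377.45 T; water: 5852(T − 69.5)
6229.5 T = 406714 − 33369 = 373345
T ≈ 59.93 °C (positive, so assuming full melt was valid).

T_f ≈ 59.9 °C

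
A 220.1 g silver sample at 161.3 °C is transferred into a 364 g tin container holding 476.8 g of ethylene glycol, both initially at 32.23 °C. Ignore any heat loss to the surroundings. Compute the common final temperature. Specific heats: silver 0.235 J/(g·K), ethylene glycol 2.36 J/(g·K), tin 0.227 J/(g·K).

T_f ≈ 37.5 °C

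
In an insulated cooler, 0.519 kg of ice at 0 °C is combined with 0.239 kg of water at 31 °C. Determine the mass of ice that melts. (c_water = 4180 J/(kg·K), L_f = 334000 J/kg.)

m_melted ≈ 0.0927 kg

Heat available from the water dropping to 0 °C: 0.239·4180·31 = 30970 J.
Fully melting the ice requires m_ice L_f = 0.519·334000 = 173346 J.
That's not enough to melt it all — equilibrium is at 0 °C with ice remaining.
m_melt = 30970 / L_f = 0.09272 kg.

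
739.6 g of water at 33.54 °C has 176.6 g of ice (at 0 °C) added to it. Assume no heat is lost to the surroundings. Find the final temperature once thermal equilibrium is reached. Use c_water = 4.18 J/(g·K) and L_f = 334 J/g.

Sum of m c ΔT and latent-heat terms is zero:
fusion: m_ice L_f = 176.6×334 = 58984; warm the meltwater: 738.19 T; water: 3091.5(T − 33.54)
3829.7 T = 103690 − 58984 = 44705
T ≈ 11.67 °C (positive, so assuming full melt was valid).

T_f ≈ 11.7 °C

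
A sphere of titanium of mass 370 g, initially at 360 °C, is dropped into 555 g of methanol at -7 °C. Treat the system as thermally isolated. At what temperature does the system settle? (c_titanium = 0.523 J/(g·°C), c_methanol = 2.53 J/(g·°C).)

T_f ≈ 37.5 °C

T_f = Σ m_i c_i T_i / Σ m_i c_i:
T_f = (193.51·360 + 1404.1·(-7)) / (193.51 + 1404.1)
    = 59835 / 1597.7 ≈ 37.45 °C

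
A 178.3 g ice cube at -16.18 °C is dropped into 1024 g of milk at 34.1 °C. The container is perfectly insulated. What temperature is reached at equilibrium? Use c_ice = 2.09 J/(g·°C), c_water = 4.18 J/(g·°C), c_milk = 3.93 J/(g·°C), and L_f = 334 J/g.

T_f ≈ 15.0 °C

Heat gained plus heat lost sum to zero:
ice -16.18→0 °C: 178.3×2.09×16.18 = 6029.4; latent heat to melt: 178.3×334 = 59552; warm the meltwater: 745.29 T; milk cools: 1024×3.93×(T − 34.1) = 4024.3(T − 34.1)
4769.6 T = 137229 − 65582 = 71648
T ≈ 15.02 °C — above 0 °C, consistent with complete melting.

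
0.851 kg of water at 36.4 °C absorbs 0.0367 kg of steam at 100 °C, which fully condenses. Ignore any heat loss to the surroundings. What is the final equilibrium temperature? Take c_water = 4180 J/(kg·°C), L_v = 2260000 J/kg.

T_f ≈ 61.4 °C

Heat gained plus heat lost sum to zero:
latent heat released on condensation: 0.0367×2260000 = 82942; condensate cools 100→T: 0.0367×4180×(T − 100) = 153.41(T − 100); original water: 3557.2(T − 36.4)
3710.6 T = 82942 + 15341 + 129481 = 227764
T ≈ 61.38 °C, under the boiling point, so the assumption holds.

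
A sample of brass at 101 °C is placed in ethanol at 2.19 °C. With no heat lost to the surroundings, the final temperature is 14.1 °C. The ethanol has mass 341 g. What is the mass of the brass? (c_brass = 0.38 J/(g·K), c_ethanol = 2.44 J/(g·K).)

m ≈ 300 g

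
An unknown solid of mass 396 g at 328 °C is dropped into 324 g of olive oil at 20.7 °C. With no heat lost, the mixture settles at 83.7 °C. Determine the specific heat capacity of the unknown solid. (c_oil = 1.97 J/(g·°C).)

m_s c (T_s − T_f) = m_oil c_oil (T_f − T_0):
396×c×(328 − 83.7) = 324×1.97×(83.7 − 20.7)
96743 c = 40212  ⇒  c ≈ 0.4157 J/(g·°C)

c ≈ 0.416 J/(g·°C)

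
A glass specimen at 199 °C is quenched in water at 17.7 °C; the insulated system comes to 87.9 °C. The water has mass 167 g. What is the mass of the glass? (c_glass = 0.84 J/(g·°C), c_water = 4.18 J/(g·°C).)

m ≈ 525 g

|Q_glass| = |Q_water|:
m×0.84×(199 − 87.9) = 167×4.18×(87.9 − 17.7)
93.32 m = 49004  ⇒  m ≈ 525.1 g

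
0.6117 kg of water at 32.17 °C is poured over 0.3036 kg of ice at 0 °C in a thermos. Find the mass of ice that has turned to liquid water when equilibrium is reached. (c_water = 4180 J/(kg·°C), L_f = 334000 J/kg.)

Cooling the water to 0 °C releases 0.6117×4180×32.17 = 82256 J.
Melting all 0.3036 kg of ice would need 0.3036×334000 = 101402 J.
Since 82256 < 101402 J, not all the ice melts; equilibrium is at 0 °C.
m_melt = 82256 / L_f = 0.2463 kg.

m_melted ≈ 0.246 kg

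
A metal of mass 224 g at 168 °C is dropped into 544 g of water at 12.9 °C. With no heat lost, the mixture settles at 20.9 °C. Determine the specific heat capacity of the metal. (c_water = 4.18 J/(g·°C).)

m_s c (T_s − T_f) = m_water c_water (T_f − T_0):
224×c×(168 − 20.9) = 544×4.18×(20.9 − 12.9)
32950 c = 18191  ⇒  c ≈ 0.5521 J/(g·°C)

c ≈ 0.552 J/(g·°C)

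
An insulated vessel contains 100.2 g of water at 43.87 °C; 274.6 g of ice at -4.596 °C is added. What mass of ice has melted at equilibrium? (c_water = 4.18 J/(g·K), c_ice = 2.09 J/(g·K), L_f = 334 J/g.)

Cooling the water to 0 °C releases 100.2·4.18·43.87 = 18374 J.
Of that, 274.6·2.09·4.596 = 2637.7 J goes to bring the ice to 0 °C, leaving 15737 J.
To melt every bit of ice: 274.6·334 = 91716 J.
15737 J < 91716 J, so only part of the ice melts and the system sits at 0 °C.
m_melt = 15737 / L_f = 47.12 g.

m_melted ≈ 47.1 g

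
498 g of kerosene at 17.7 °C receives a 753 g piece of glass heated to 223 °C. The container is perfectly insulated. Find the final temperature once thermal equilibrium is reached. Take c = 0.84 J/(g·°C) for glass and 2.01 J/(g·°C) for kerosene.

Taking heat into each body as positive, Σ m c ΔT = 0:
753*0.84*(T − 223) + 498*2.01*(T − 17.7) = 0
632.52(T − 223) + 1001(T − 17.7) = 0
(632.52 + 1001) T = 632.52*223 + 1001*17.7
T = 158769/1633.5 ≈ 97.20 °C

T_f ≈ 97.2 °C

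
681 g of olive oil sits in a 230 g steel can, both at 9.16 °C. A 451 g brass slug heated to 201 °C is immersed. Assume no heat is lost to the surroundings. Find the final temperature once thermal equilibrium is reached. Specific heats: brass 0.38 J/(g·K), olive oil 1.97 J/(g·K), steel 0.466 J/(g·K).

T_f ≈ 29.5 °C

Let T be the final temperature. ΣQ_i = 0:
451×0.38×(T − 201) + 681×1.97×(T − 9.16) + 230×0.466×(T − 9.16) = 0
171.38(T − 201) + 1341.6(T − 9.16) + 107.18(T − 9.16) = 0
(171.38 + 1341.6 + 107.18) T = 171.38×201 + 1341.6×9.16 + 107.18×9.16
T ≈ 29.45 °C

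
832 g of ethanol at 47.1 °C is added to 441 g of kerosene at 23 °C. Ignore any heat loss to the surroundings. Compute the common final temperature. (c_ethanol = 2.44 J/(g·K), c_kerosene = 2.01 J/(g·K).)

T_f ≈ 39.8 °C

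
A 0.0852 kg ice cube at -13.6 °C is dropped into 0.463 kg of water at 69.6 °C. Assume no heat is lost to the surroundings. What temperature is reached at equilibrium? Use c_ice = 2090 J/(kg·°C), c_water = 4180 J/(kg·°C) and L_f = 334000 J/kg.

Setting the total heat transfer to zero:
warm ice to 0 °C: 0.0852·2090·(0 − (-13.6)) = 2421.7; fusion: m_ice L_f = 0.0852·334000 = 28457; meltwater 0→T: 0.0852·4180·T = 356.14 T; water: 1935.3(T − 69.6)
2291.5 T = 134700 − 30879 = 103821
T ≈ 45.31 °C — above 0 °C, consistent with complete melting.

T_f ≈ 45.3 °C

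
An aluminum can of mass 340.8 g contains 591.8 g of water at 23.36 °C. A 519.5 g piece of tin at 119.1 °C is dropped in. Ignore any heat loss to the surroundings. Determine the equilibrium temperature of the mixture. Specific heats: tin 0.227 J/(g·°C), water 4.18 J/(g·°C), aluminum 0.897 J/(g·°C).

Conservation of energy gives ΣQ = 0:
519.5*0.227*(T − 119.1) + 591.8*4.18*(T − 23.36) + 340.8*0.897*(T − 23.36) = 0
117.93(T − 119.1) + 2473.7(T − 23.36) + 305.7(T − 23.36) = 0
2897.3 T = 78972
T = 78972/2897.3 ≈ 27.26 °C

T_f ≈ 27.3 °C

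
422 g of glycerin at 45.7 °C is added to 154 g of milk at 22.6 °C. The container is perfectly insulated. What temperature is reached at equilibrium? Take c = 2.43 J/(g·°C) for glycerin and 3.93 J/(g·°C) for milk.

T_f ≈ 37.1 °C

Energy conservation, ΣQ = 0:
422·2.43·(T − 45.7) + 154·3.93·(T − 22.6) = 0
1025.5(T − 45.7) + 605.22(T − 22.6) = 0
(1025.5 + 605.22) T = 1025.5·45.7 + 605.22·22.6
T = 60541 / 1630.7 = 37.1 °C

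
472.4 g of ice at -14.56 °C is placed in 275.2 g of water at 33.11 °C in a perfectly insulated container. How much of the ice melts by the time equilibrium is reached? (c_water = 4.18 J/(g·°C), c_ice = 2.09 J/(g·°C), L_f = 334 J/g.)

Water can give up m c ΔT = 275.2×4.18×33.11 = 38088 J before reaching 0 °C.
Warming the ice to 0 °C takes 472.4×2.09×14.56 = 14375 J, leaving 23712 J for melting.
Melting all 472.4 g of ice would need 472.4×334 = 157782 J.
23712 J < 157782 J, so only part of the ice melts and the system sits at 0 °C.
m_melted×334 = 23712  ⇒  m_melted ≈ 70.99 g.

m_melted ≈ 71 g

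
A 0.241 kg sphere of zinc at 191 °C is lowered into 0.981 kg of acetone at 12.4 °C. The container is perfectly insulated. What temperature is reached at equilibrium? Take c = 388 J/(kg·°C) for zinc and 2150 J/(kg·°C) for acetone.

|Q_zinc| = |Q_acetone|:
0.241*388*(191 − T) = 0.981*2150*(T − 12.4)
93.51(191 − T) = 2109.2(T − 12.4)
2202.7 T = 44013  ⇒  T ≈ 19.98 °C

T_f ≈ 20.0 °C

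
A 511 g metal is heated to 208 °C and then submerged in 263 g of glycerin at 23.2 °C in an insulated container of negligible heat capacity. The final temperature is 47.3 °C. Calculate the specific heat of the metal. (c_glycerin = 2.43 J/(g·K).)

m_s c (T_s − T_f) = m_glycerin c_glycerin (T_f − T_0):
511·c·(208 − 47.3) = 263·2.43·(47.3 − 23.2)
82118 c = 15402  ⇒  c ≈ 0.1876 J/(g·K)

c ≈ 0.188 J/(g·K)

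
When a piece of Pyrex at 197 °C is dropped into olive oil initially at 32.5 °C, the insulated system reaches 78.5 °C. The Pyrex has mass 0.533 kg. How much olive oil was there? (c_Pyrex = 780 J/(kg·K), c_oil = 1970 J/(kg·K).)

Net heat exchanged in the isolated system is zero:
0.533×780×(78.5 − 197) + m×1970×(78.5 − 32.5) = 0
90620 m = 49265
m = 49265/90620 ≈ 0.5436 kg

m ≈ 0.544 kg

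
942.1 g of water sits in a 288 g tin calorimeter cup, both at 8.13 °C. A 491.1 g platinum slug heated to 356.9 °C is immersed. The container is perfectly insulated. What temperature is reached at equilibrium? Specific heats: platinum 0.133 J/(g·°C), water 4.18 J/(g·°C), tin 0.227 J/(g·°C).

T_f ≈ 13.7 °C

Setting the total heat transfer to zero:
491.1×0.133×(T − 356.9) + 942.1×4.18×(T − 8.13) + 288×0.227×(T − 8.13) = 0
65.32(T − 356.9) + 3938(T − 8.13) + 65.38(T − 8.13) = 0
(65.32 + 3938 + 65.38) T = 65.32×356.9 + 3938×8.13 + 65.38×8.13
T = 55859 / 4068.7 = 13.7 °C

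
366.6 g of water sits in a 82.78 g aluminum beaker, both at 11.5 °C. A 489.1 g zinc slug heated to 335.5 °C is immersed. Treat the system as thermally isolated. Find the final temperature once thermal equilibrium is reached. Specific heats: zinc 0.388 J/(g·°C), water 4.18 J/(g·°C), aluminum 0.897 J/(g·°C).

With ΣQ=0 the equilibrium temperature is the m·c-weighted mean:
T_f = (189.77*335.5 + 1532.4*11.5 + 74.25*11.5) / (189.77 + 1532.4 + 74.25)
    = 82144 / 1796.4 ≈ 45.73 °C

T_f ≈ 45.7 °C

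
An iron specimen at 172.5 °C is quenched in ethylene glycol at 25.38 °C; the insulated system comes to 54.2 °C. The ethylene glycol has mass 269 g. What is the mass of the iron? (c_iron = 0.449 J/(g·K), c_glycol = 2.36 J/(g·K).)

m ≈ 344 g

Heat lost by the iron = heat gained by the glycol:
m×0.449×(172.5 − 54.2) = 269×2.36×(54.2 − 25.38)
53.12 m = 18296  ⇒  m ≈ 344.5 g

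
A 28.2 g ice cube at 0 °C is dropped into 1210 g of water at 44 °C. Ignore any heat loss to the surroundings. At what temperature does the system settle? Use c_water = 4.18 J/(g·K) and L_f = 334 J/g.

Conservation of energy gives ΣQ = 0:
melt ice: 28.2·334 = 9418.8; warm the meltwater: 117.88 T; water cools: 1210·4.18·(T − 44) = 5057.8(T − 44)
5175.7 T = 222543 − 9418.8 = 213124
T ≈ 41.18 °C. Since T > 0 °C, the all-ice-melts assumption holds.

T_f ≈ 41.2 °C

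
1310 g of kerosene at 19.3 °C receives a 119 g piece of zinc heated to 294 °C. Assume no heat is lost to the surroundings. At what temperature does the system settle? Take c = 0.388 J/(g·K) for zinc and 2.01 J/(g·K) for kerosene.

With ΣQ=0 the equilibrium temperature is the m·c-weighted mean:
T_f = (46.17×294 + 2633.1×19.3) / (46.17 + 2633.1)
    = 64393 / 2679.3 ≈ 24.03 °C

T_f ≈ 24.0 °C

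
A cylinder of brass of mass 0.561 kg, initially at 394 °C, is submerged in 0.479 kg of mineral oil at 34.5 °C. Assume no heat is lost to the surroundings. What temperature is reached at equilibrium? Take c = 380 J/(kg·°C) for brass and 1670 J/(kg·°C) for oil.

T_f ≈ 110.1 °C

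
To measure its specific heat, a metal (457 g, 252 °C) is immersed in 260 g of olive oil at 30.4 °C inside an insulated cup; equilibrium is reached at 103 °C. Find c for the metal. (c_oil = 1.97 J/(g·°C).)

m_s c (T_s − T_f) = m_oil c_oil (T_f − T_0):
457×c×(252 − 103) = 260×1.97×(103 − 30.4)
68093 c = 37186  ⇒  c ≈ 0.5461 J/(g·°C)

c ≈ 0.546 J/(g·°C)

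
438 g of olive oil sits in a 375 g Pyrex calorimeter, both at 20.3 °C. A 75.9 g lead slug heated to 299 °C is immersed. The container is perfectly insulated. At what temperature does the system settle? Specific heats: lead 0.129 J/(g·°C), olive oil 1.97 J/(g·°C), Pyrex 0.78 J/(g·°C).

T_f ≈ 22.6 °C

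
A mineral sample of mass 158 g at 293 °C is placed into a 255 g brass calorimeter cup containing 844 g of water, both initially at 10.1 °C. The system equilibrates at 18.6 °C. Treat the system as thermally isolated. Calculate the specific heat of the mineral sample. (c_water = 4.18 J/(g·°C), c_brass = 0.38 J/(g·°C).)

c ≈ 0.711 J/(g·°C)

Net heat exchanged in the isolated system is zero:
158×c×(18.6 − 293) + 844×4.18×(18.6 − 10.1) + 255×0.38×(18.6 − 10.1) = 0
-43355 c = -30811
c = -30811/-43355 ≈ 0.7107 J/(g·°C)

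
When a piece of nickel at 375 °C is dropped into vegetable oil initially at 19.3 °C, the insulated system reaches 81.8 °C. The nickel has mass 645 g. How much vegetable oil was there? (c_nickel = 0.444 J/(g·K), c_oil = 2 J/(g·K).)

m ≈ 672 g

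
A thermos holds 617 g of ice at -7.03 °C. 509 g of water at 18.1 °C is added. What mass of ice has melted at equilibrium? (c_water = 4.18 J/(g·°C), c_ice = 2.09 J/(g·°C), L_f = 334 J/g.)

m_melted ≈ 88.2 g

Heat available from the water dropping to 0 °C: 509·4.18·18.1 = 38510 J.
Warming the ice to 0 °C takes 617·2.09·7.03 = 9065.4 J, leaving 29445 J for melting.
To melt every bit of ice: 617·334 = 206078 J.
Since 29445 < 206078 J, not all the ice melts; equilibrium is at 0 °C.
m_melt = 29445 / L_f = 88.16 g.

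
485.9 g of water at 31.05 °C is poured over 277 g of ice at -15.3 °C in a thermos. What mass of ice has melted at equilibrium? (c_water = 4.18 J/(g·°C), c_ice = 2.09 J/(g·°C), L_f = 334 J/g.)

m_melted ≈ 162 g

Heat available from the water dropping to 0 °C: 485.9·4.18·31.05 = 63064 J.
Of that, 277·2.09·15.3 = 8857.6 J goes to bring the ice to 0 °C, leaving 54207 J.
To melt every bit of ice: 277·334 = 92518 J.
That's not enough to melt it all — equilibrium is at 0 °C with ice remaining.
m_melted·334 = 54207  ⇒  m_melted ≈ 162.3 g.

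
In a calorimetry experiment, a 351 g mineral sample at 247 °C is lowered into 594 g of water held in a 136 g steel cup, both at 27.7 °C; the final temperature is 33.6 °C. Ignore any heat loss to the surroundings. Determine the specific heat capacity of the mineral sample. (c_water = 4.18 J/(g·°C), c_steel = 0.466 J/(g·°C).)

Let T be the final temperature. ΣQ_i = 0:
351·c·(33.6 − 247) + 594·4.18·(33.6 − 27.7) + 136·0.466·(33.6 − 27.7) = 0
-74903 c = -15023
c = -15023/-74903 ≈ 0.2006 J/(g·°C)

c ≈ 0.201 J/(g·°C)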